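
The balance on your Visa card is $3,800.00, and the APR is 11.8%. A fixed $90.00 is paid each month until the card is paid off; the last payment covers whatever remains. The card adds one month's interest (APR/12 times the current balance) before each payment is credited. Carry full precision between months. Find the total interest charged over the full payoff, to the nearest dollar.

$1,134

Monthly rate r = 11.8%/12 = 0.983333% = 0.00983333.
Payoff takes n = ⌈−ln(1 − rB₀/P)/ln(1+r)⌉ = ⌈54.823⌉ = 55 payments; the last is $74.14.
Total paid = 54·$90.00 + $74.14 = $4,934.14.
Total interest = total paid − principal = $4,934.14 − $3,800.00 = $1,134.14.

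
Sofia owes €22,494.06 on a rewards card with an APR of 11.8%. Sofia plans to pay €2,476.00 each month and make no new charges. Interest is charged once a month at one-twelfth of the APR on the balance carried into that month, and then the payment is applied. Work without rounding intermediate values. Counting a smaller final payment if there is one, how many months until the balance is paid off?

Monthly rate r = 11.8%/12 = 0.983333% = 0.00983333.
Recurrence: B ← B·(1+r) − €2,476.00.
Month 1: interest €221.19; balance after payment €20,239.25.
Month 2: interest €199.02; balance after payment €17,962.27.
Closed form: n = −ln(1 − rB₀/P)/ln(1+r) = −ln(0.91067)/ln(1.00983) ≈ 9.563, so the balance reaches zero during payment 10.

10 payments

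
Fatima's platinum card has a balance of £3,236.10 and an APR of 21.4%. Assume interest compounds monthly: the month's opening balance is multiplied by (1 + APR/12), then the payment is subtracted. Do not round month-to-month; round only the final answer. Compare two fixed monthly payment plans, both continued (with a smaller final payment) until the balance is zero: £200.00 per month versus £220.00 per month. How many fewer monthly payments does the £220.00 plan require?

Monthly rate r = 21.4%/12 = 1.78333% = 0.0178333.
At £200.00/mo: n = ⌈−ln(1 − rB₀/P)/ln(1+r)⌉ = 20 payments (last £52.45); total interest = total paid − £3,236.10 = £616.35.
At £220.00/mo: 18 payments (last £47.00); total interest £550.90.
Payments saved = 20 − 18 = 2.

2 fewer payments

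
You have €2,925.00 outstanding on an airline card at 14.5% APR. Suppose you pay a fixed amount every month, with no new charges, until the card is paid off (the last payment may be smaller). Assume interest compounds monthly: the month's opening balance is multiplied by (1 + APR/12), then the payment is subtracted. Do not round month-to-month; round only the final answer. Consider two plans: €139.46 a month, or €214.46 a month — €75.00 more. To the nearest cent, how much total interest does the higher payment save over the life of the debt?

Monthly rate r = 14.5%/12 = 1.20833% = 0.0120833.
At €139.46/mo: n = ⌈−ln(1 − rB₀/P)/ln(1+r)⌉ = 25 payments (last €46.72); total interest = total paid − €2,925.00 = €468.76.
At €214.46/mo: 15 payments (last €213.12); total interest €290.56.
Interest saved = €468.76 − €290.56 = €178.20.

€178.20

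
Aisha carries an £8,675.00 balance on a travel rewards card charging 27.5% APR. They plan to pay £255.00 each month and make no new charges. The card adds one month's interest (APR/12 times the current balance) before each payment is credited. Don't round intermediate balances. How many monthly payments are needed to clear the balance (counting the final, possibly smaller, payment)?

67 months

Monthly rate r = 27.5%/12 = 2.29167% = 0.0229167.
Recurrence: B ← B·(1+r) − £255.00.
Month 1: interest £198.80; balance after payment £8,618.80.
Month 2: interest £197.51; balance after payment £8,561.32.
Closed form: n = −ln(1 − rB₀/P)/ln(1+r) = −ln(0.22038)/ln(1.02292) ≈ 66.748, so the balance reaches zero during payment 67.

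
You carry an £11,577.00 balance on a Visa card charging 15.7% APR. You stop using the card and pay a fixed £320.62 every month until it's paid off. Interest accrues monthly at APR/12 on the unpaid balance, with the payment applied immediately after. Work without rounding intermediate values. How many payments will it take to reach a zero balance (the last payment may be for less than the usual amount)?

50 months

Monthly rate r = 15.7%/12 = 1.30833% = 0.0130833.
Recurrence: B ← B·(1+r) − £320.62.
Month 1: interest £151.47; balance after payment £11,407.85.
Month 2: interest £149.25; balance after payment £11,236.48.
Closed form: n = −ln(1 − rB₀/P)/ln(1+r) = −ln(0.52758)/ln(1.01308) ≈ 49.194, so the balance reaches zero during payment 50.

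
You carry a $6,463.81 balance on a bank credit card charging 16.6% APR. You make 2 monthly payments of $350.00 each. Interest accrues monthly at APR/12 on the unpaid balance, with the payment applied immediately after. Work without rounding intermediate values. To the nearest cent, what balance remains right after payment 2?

Monthly rate r = 16.6%/12 = 1.38333% = 0.0138333.
Each month: B ← B·(1+r) − $350.00.
Month 1: interest $89.42; balance after payment $6,203.23.
Month 2: interest $85.81; balance after payment $5,939.04.

$5,939.04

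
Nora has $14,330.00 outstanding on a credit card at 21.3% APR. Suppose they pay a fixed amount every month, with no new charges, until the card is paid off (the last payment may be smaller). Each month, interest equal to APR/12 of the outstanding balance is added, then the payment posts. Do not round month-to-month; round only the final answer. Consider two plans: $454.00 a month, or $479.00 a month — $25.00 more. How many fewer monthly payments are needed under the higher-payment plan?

3 fewer payments

Monthly rate r = 21.3%/12 = 1.775% = 0.01775.
At $454.00/mo: n = ⌈−ln(1 − rB₀/P)/ln(1+r)⌉ = 47 payments (last $316.45); total interest = total paid − $14,330.00 = $6,870.45.
At $479.00/mo: 44 payments (last $17.44); total interest $6,284.44.
Payments saved = 47 − 44 = 3.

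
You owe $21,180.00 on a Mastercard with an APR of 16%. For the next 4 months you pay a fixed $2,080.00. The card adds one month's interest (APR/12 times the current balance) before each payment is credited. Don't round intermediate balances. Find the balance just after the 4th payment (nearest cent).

$13,844.51

Monthly rate r = 16%/12 = 1.33333% = 0.0133333.
Each month: B ← B·(1+r) − $2,080.00.
Month 1: interest $282.40; balance after payment $19,382.40.
Month 2: interest $258.43; balance after payment $17,560.83.
Month 3: interest $234.14; balance after payment $15,714.98.
Month 4: interest $209.53; balance after payment $13,844.51.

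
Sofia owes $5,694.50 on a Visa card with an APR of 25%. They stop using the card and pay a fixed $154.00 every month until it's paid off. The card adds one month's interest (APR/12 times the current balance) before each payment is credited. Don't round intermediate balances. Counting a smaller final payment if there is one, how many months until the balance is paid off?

72 payments

Monthly rate r = 25%/12 = 2.08333% = 0.0208333.
Recurrence: B ← B·(1+r) − $154.00.
Month 1: interest $118.64; balance after payment $5,659.14.
Month 2: interest $117.90; balance after payment $5,623.03.
Closed form: n = −ln(1 − rB₀/P)/ln(1+r) = −ln(0.22964)/ln(1.02083) ≈ 71.353, so the balance reaches zero during payment 72.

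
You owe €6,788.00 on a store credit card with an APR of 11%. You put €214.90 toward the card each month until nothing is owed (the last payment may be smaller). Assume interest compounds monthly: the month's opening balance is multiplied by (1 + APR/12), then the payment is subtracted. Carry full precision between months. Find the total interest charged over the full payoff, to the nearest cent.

€1,263.14

Monthly rate r = 11%/12 = 0.916667% = 0.00916667.
Payoff takes n = ⌈−ln(1 − rB₀/P)/ln(1+r)⌉ = ⌈37.463⌉ = 38 payments; the last is €99.84.
Total paid = 37·€214.90 + €99.84 = €8,051.14.
Total interest = total paid − principal = €8,051.14 − €6,788.00 = €1,263.14.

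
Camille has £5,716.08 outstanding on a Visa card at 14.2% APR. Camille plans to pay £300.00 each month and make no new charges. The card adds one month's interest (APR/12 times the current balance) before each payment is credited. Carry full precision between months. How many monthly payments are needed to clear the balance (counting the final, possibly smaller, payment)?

Monthly rate r = 14.2%/12 = 1.18333% = 0.0118333.
Recurrence: B ← B·(1+r) − £300.00.
Month 1: interest £67.64; balance after payment £5,483.72.
Month 2: interest £64.89; balance after payment £5,248.61.
Closed form: n = −ln(1 − rB₀/P)/ln(1+r) = −ln(0.77453)/ln(1.01183) ≈ 21.719, so the balance reaches zero during payment 22.

22 months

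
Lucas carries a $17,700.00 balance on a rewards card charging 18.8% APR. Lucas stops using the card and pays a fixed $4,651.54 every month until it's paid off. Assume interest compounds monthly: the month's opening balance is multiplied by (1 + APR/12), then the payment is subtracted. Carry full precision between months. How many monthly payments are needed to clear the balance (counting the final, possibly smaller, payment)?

Monthly rate r = 18.8%/12 = 1.56667% = 0.0156667.
Recurrence: B ← B·(1+r) − $4,651.54.
Month 1: interest $277.30; balance after payment $13,325.76.
Month 2: interest $208.77; balance after payment $8,882.99.
Month 3: interest $139.17; balance after payment $4,370.62.
Month 4: interest $68.47; balance after payment $0.00.

4 months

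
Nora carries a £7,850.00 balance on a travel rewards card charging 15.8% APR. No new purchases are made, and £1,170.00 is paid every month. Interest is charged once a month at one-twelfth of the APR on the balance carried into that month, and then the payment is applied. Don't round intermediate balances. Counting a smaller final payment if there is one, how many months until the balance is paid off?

Monthly rate r = 15.8%/12 = 1.31667% = 0.0131667.
Recurrence: B ← B·(1+r) − £1,170.00.
Month 1: interest £103.36; balance after payment £6,783.36.
Month 2: interest £89.31; balance after payment £5,702.67.
Closed form: n = −ln(1 − rB₀/P)/ln(1+r) = −ln(0.91166)/ln(1.01317) ≈ 7.071, so the balance reaches zero during payment 8.

8 months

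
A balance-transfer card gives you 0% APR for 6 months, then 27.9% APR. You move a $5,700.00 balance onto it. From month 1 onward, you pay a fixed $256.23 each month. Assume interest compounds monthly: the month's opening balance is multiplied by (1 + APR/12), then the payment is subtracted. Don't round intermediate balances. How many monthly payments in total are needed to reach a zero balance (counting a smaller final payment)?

27 months

Promo months 1–6 at r₀ = 0%/12 = 0; months 7+ at r₁ = 27.9%/12 = 0.02325.
After month 6 (no interest yet): B = $5,700.00 − 6·$256.23 = $4,162.62.
Then at r₁ with $256.23/mo: n₂ = −ln(1 − r₁·B/P)/ln(1+r₁) ≈ 20.64 → 21 more payments.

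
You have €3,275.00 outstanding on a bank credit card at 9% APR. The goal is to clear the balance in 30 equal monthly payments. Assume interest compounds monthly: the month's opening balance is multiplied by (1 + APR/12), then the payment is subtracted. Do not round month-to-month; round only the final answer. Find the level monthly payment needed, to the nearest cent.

€122.32

Monthly rate r = 9%/12 = 0.75% = 0.0075.
Level-payment amortization: P = B₀·r / (1 − (1+r)^(−n)) = 3275.00·0.0075 / (1 − 1.0075^(−30)).
Denominator 1 − (1+r)^(−30) = 0.200813102.
P = 24.5625 / 0.200813102 ≈ 122.32.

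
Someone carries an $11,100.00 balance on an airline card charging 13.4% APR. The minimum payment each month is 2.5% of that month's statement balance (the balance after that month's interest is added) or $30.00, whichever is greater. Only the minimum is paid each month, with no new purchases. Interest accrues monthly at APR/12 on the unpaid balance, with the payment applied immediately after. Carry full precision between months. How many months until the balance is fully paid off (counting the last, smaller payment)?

210 months

Monthly rate r = 13.4%/12 = 1.11667% = 0.0111667.
While 2.5% of the post-interest balance exceeds $30.00, each month B ← (B·(1+r))·(1 − 0.025), i.e. B shrinks by the factor (1+r)·0.975 = 0.98589.
This holds for months 1–158. Entering month 159 the balance is $1,175.02; 2.5% of the post-interest balance is now below $30.00, so the flat $30.00 minimum applies from here.
From month 159 a fixed $30.00 at rate r clears $1,175.02 in 52 more payments. Total: 158 + 52 = 210 months.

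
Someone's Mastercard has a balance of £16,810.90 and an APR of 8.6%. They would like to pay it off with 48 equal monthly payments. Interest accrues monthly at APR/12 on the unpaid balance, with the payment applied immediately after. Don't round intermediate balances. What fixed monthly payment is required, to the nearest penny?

Monthly rate r = 8.6%/12 = 0.716667% = 0.00716667.
Level-payment amortization: P = B₀·r / (1 − (1+r)^(−n)) = 16810.90·0.00716667 / (1 − 1.00717^(−48)).
Denominator 1 − (1+r)^(−48) = 0.290200818.
P = 120.478 / 0.290200818 ≈ 415.15.

£415.15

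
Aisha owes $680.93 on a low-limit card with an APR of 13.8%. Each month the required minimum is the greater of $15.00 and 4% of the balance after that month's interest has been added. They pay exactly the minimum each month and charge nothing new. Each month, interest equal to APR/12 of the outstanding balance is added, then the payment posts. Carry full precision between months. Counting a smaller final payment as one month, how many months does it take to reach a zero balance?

Monthly rate r = 13.8%/12 = 1.15% = 0.0115.
While 4% of the post-interest balance exceeds $15.00, each month B ← (B·(1+r))·(1 − 0.04), i.e. B shrinks by the factor (1+r)·0.96 = 0.97104.
This holds for months 1–21. Entering month 22 the balance is $367.35; 4% of the post-interest balance is now below $15.00, so the flat $15.00 minimum applies from here.
From month 22 a fixed $15.00 at rate r clears $367.35 in 29 more payments. Total: 21 + 29 = 50 months.

50 months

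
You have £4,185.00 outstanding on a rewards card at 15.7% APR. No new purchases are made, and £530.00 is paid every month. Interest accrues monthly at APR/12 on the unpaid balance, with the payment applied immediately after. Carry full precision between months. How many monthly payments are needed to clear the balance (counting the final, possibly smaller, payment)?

9 payments

Monthly rate r = 15.7%/12 = 1.30833% = 0.0130833.
Recurrence: B ← B·(1+r) − £530.00.
Month 1: interest £54.75; balance after payment £3,709.75.
Month 2: interest £48.54; balance after payment £3,228.29.
Closed form: n = −ln(1 − rB₀/P)/ln(1+r) = −ln(0.89669)/ln(1.01308) ≈ 8.389, so the balance reaches zero during payment 9.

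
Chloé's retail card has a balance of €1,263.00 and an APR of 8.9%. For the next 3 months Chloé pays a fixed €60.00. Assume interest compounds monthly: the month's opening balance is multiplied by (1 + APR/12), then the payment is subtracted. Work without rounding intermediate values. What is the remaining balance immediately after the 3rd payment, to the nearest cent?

Monthly rate r = 8.9%/12 = 0.741667% = 0.00741667.
Each month: B ← B·(1+r) − €60.00.
Month 1: interest €9.37; balance after payment €1,212.37.
Month 2: interest €8.99; balance after payment €1,161.36.
Month 3: interest €8.61; balance after payment €1,109.97.

€1,109.97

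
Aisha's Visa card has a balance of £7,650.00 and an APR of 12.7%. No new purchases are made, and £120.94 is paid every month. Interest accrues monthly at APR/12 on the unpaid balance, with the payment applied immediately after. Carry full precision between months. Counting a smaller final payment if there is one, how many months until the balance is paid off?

Monthly rate r = 12.7%/12 = 1.05833% = 0.0105833.
Recurrence: B ← B·(1+r) − £120.94.
Month 1: interest £80.96; balance after payment £7,610.02.
Month 2: interest £80.54; balance after payment £7,569.62.
Closed form: n = −ln(1 − rB₀/P)/ln(1+r) = −ln(0.33056)/ln(1.01058) ≈ 105.149, so the balance reaches zero during payment 106.

106 months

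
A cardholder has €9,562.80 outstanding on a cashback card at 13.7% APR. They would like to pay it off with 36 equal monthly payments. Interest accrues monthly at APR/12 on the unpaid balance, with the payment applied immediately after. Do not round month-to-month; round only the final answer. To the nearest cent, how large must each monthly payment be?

Monthly rate r = 13.7%/12 = 1.14167% = 0.0114167.
Level-payment amortization: P = B₀·r / (1 − (1+r)^(−n)) = 9562.80·0.0114167 / (1 − 1.01142^(−36)).
Denominator 1 − (1+r)^(−36) = 0.335467558.
P = 109.175 / 0.335467558 ≈ 325.44.

€325.44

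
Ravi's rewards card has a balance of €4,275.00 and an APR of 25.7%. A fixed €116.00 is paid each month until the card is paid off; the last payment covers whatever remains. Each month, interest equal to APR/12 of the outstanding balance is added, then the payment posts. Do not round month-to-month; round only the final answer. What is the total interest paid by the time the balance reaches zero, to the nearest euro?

Monthly rate r = 25.7%/12 = 2.14167% = 0.0214167.
Payoff takes n = ⌈−ln(1 − rB₀/P)/ln(1+r)⌉ = ⌈73.486⌉ = 74 payments; the last is €56.72.
Total paid = 73·€116.00 + €56.72 = €8,524.72.
Total interest = total paid − principal = €8,524.72 − €4,275.00 = €4,249.72.

€4,250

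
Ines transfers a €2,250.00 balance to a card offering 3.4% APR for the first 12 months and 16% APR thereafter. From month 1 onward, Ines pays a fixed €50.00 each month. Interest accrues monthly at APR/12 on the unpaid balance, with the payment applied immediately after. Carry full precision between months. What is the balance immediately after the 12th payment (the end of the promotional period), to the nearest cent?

€1,718.26

Promo months 1–12 at r₀ = 3.4%/12 = 0.00283333; months 13+ at r₁ = 16%/12 = 0.0133333.
After month 12: iterate B ← B·(1+r₀) − €50.00 for 12 months → €1,718.26.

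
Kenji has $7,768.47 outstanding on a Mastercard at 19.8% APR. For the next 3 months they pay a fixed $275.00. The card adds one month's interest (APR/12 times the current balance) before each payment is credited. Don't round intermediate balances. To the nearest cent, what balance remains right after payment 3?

Monthly rate r = 19.8%/12 = 1.65% = 0.0165.
Each month: B ← B·(1+r) − $275.00.
Month 1: interest $128.18; balance after payment $7,621.65.
Month 2: interest $125.76; balance after payment $7,472.41.
Month 3: interest $123.29; balance after payment $7,320.70.

$7,320.70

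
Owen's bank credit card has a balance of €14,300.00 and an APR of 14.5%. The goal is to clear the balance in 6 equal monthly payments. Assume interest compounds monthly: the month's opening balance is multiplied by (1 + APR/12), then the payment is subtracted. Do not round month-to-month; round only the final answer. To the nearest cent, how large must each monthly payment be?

€2,485.14

Monthly rate r = 14.5%/12 = 1.20833% = 0.0120833.
Level-payment amortization: P = B₀·r / (1 − (1+r)^(−n)) = 14300.00·0.0120833 / (1 − 1.01208^(−6)).
Denominator 1 − (1+r)^(−6) = 0.0695300296.
P = 172.792 / 0.0695300296 ≈ 2485.14.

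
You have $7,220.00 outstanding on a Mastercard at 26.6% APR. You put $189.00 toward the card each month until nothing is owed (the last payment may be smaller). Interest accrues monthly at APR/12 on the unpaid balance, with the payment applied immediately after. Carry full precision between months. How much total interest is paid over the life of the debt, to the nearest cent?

$8,952.05

Monthly rate r = 26.6%/12 = 2.21667% = 0.0221667.
Payoff takes n = ⌈−ln(1 − rB₀/P)/ln(1+r)⌉ = ⌈85.564⌉ = 86 payments; the last is $107.05.
Total paid = 85·$189.00 + $107.05 = $16,172.05.
Total interest = total paid − principal = $16,172.05 − $7,220.00 = $8,952.05.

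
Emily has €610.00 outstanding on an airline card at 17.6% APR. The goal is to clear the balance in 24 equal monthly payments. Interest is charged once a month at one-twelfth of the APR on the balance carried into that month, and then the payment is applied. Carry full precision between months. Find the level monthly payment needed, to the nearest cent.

€30.34

Monthly rate r = 17.6%/12 = 1.46667% = 0.0146667.
Level-payment amortization: P = B₀·r / (1 − (1+r)^(−n)) = 610.00·0.0146667 / (1 − 1.01467^(−24)).
Denominator 1 − (1+r)^(−24) = 0.294919735.
P = 8.94667 / 0.294919735 ≈ 30.34.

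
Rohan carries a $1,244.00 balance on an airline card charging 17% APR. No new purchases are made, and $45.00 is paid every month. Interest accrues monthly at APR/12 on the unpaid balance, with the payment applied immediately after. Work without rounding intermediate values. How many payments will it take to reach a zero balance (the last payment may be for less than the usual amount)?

36 months

Monthly rate r = 17%/12 = 1.41667% = 0.0141667.
Recurrence: B ← B·(1+r) − $45.00.
Month 1: interest $17.62; balance after payment $1,216.62.
Month 2: interest $17.24; balance after payment $1,188.86.
Closed form: n = −ln(1 − rB₀/P)/ln(1+r) = −ln(0.60837)/ln(1.01417) ≈ 35.328, so the balance reaches zero during payment 36.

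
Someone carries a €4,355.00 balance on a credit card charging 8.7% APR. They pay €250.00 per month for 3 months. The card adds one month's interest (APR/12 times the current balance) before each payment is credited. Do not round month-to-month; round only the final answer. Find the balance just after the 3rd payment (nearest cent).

Monthly rate r = 8.7%/12 = 0.725% = 0.00725.
Each month: B ← B·(1+r) − €250.00.
Month 1: interest €31.57; balance after payment €4,136.57.
Month 2: interest €29.99; balance after payment €3,916.56.
Month 3: interest €28.40; balance after payment €3,694.96.

€3,694.96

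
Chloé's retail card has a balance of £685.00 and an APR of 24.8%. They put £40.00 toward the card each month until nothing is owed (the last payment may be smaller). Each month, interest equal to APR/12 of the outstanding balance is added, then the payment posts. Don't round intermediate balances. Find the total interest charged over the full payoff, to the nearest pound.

Monthly rate r = 24.8%/12 = 2.06667% = 0.0206667.
Payoff takes n = ⌈−ln(1 − rB₀/P)/ln(1+r)⌉ = ⌈21.354⌉ = 22 payments; the last is £14.27.
Total paid = 21·£40.00 + £14.27 = £854.27.
Total interest = total paid − principal = £854.27 − £685.00 = £169.27.

£169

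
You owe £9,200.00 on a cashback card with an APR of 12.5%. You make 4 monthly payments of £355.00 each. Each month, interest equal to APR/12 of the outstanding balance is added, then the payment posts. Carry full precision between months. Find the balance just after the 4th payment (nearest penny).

Monthly rate r = 12.5%/12 = 1.04167% = 0.0104167.
Each month: B ← B·(1+r) − £355.00.
Month 1: interest £95.83; balance after payment £8,940.83.
Month 2: interest £93.13; balance after payment £8,678.97.
Month 3: interest £90.41; balance after payment £8,414.37.
Month 4: interest £87.65; balance after payment £8,147.02.

£8,147.02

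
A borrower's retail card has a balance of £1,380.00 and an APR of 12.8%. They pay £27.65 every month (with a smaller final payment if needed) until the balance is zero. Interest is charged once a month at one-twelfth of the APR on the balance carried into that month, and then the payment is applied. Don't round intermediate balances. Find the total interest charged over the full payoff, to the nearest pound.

£601

Monthly rate r = 12.8%/12 = 1.06667% = 0.0106667.
Payoff takes n = ⌈−ln(1 − rB₀/P)/ln(1+r)⌉ = ⌈71.636⌉ = 72 payments; the last is £17.63.
Total paid = 71·£27.65 + £17.63 = £1,980.78.
Total interest = total paid − principal = £1,980.78 − £1,380.00 = £600.78.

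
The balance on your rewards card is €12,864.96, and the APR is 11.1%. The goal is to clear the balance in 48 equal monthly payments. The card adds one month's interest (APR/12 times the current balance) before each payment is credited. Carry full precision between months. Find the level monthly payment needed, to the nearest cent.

€333.13

Monthly rate r = 11.1%/12 = 0.925% = 0.00925.
Level-payment amortization: P = B₀·r / (1 − (1+r)^(−n)) = 12864.96·0.00925 / (1 − 1.00925^(−48)).
Denominator 1 − (1+r)^(−48) = 0.35722406.
P = 119.001 / 0.35722406 ≈ 333.13.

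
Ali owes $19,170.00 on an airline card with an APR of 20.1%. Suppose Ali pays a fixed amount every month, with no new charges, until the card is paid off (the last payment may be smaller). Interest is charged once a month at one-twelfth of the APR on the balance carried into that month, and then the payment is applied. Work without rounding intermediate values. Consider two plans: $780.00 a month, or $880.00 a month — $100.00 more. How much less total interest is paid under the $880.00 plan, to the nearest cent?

$858.60

Monthly rate r = 20.1%/12 = 1.675% = 0.01675.
At $780.00/mo: n = ⌈−ln(1 − rB₀/P)/ln(1+r)⌉ = 32 payments (last $728.54); total interest = total paid − $19,170.00 = $5,738.54.
At $880.00/mo: 28 payments (last $289.94); total interest $4,879.94.
Interest saved = $5,738.54 − $4,879.94 = $858.60.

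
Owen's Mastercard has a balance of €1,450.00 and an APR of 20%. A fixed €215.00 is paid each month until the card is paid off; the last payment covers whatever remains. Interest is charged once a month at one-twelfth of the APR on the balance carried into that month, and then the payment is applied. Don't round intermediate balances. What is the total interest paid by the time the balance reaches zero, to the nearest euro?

Monthly rate r = 20%/12 = 1.66667% = 0.0166667.
Payoff takes n = ⌈−ln(1 − rB₀/P)/ln(1+r)⌉ = ⌈7.214⌉ = 8 payments; the last is €46.25.
Total paid = 7·€215.00 + €46.25 = €1,551.25.
Total interest = total paid − principal = €1,551.25 − €1,450.00 = €101.25.

€101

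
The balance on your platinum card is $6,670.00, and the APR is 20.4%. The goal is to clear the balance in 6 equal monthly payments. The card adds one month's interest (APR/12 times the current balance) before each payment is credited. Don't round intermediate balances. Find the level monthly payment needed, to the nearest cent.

$1,178.74

Monthly rate r = 20.4%/12 = 1.7% = 0.017.
Level-payment amortization: P = B₀·r / (1 − (1+r)^(−n)) = 6670.00·0.017 / (1 − 1.017^(−6)).
Denominator 1 − (1+r)^(−6) = 0.0961959513.
P = 113.39 / 0.0961959513 ≈ 1178.74.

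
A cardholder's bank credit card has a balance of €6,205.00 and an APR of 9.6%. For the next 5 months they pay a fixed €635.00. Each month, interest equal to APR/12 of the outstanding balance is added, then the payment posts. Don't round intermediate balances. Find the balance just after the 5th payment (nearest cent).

€3,231.00

Monthly rate r = 9.6%/12 = 0.8% = 0.008.
Each month: B ← B·(1+r) − €635.00.
Month 1: interest €49.64; balance after payment €5,619.64.
Month 2: interest €44.96; balance after payment €5,029.60.
Month 3: interest €40.24; balance after payment €4,434.83.
Month 4: interest €35.48; balance after payment €3,835.31.
Month 5: interest €30.68; balance after payment €3,231.00.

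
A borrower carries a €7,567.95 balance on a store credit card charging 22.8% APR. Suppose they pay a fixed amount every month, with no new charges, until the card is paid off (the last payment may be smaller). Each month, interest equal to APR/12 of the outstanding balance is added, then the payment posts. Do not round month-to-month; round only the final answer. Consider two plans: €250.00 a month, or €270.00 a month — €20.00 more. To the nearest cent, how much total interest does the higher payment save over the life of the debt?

Monthly rate r = 22.8%/12 = 1.9% = 0.019.
At €250.00/mo: n = ⌈−ln(1 − rB₀/P)/ln(1+r)⌉ = 46 payments (last €121.11); total interest = total paid − €7,567.95 = €3,803.16.
At €270.00/mo: 41 payments (last €109.82); total interest €3,341.87.
Interest saved = €3,803.16 − €3,341.87 = €461.29.

€461.29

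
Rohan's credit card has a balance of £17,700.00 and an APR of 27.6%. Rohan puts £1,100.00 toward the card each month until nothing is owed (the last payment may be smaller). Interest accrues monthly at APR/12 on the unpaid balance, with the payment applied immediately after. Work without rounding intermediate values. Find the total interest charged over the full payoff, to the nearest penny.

£4,660.23

Monthly rate r = 27.6%/12 = 2.3% = 0.023.
Payoff takes n = ⌈−ln(1 − rB₀/P)/ln(1+r)⌉ = ⌈20.325⌉ = 21 payments; the last is £360.23.
Total paid = 20·£1,100.00 + £360.23 = £22,360.23.
Total interest = total paid − principal = £22,360.23 − £17,700.00 = £4,660.23.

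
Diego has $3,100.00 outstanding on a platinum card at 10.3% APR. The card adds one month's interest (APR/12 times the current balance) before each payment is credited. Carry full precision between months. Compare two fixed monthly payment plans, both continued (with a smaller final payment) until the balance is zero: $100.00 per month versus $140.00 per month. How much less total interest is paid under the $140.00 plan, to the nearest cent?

$166.64

Monthly rate r = 10.3%/12 = 0.858333% = 0.00858333.
At $100.00/mo: n = ⌈−ln(1 − rB₀/P)/ln(1+r)⌉ = 37 payments (last $19.71); total interest = total paid − $3,100.00 = $519.71.
At $140.00/mo: 25 payments (last $93.07); total interest $353.07.
Interest saved = $519.71 − $353.07 = $166.64.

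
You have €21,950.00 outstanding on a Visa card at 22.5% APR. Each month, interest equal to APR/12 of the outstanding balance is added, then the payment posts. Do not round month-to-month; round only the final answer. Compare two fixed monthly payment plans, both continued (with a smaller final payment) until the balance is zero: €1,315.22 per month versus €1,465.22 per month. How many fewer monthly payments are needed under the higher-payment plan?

Monthly rate r = 22.5%/12 = 1.875% = 0.01875.
At €1,315.22/mo: n = ⌈−ln(1 − rB₀/P)/ln(1+r)⌉ = 21 payments (last €269.69); total interest = total paid − €21,950.00 = €4,624.09.
At €1,465.22/mo: 18 payments (last €1,102.02); total interest €4,060.76.
Payments saved = 21 − 18 = 3.

3 fewer payments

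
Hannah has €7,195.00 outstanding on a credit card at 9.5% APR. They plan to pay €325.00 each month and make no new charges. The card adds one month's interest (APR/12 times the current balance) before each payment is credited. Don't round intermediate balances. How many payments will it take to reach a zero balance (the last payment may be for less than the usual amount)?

25 months

Monthly rate r = 9.5%/12 = 0.791667% = 0.00791667.
Recurrence: B ← B·(1+r) − €325.00.
Month 1: interest €56.96; balance after payment €6,926.96.
Month 2: interest €54.84; balance after payment €6,656.80.
Closed form: n = −ln(1 − rB₀/P)/ln(1+r) = −ln(0.82474)/ln(1.00792) ≈ 24.436, so the balance reaches zero during payment 25.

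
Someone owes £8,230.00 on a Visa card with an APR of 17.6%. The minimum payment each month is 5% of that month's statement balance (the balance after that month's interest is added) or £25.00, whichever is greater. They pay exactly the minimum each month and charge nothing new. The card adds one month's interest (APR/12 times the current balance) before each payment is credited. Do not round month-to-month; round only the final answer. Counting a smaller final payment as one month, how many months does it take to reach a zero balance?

101 months

Monthly rate r = 17.6%/12 = 1.46667% = 0.0146667.
While 5% of the post-interest balance exceeds £25.00, each month B ← (B·(1+r))·(1 − 0.05), i.e. B shrinks by the factor (1+r)·0.95 = 0.96393.
This holds for months 1–77. Entering month 78 the balance is £486.43; 5% of the post-interest balance is now below £25.00, so the flat £25.00 minimum applies from here.
From month 78 a fixed £25.00 at rate r clears £486.43 in 24 more payments. Total: 77 + 24 = 101 months.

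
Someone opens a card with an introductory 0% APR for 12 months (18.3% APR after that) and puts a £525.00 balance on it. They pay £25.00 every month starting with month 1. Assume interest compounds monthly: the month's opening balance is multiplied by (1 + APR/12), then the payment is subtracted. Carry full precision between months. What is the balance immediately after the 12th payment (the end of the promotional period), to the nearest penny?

Promo months 1–12 at r₀ = 0%/12 = 0; months 13+ at r₁ = 18.3%/12 = 0.01525.
After month 12 (no interest yet): B = £525.00 − 12·£25.00 = £225.00.

£225.00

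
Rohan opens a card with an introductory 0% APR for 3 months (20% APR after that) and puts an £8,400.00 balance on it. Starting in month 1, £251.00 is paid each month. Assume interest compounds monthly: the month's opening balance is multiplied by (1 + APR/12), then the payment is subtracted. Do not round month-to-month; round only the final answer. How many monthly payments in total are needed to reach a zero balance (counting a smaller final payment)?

Promo months 1–3 at r₀ = 0%/12 = 0; months 4+ at r₁ = 20%/12 = 0.0166667.
After month 3 (no interest yet): B = £8,400.00 − 3·£251.00 = £7,647.00.
Then at r₁ with £251.00/mo: n₂ = −ln(1 − r₁·B/P)/ln(1+r₁) ≈ 42.88 → 43 more payments.

46 payments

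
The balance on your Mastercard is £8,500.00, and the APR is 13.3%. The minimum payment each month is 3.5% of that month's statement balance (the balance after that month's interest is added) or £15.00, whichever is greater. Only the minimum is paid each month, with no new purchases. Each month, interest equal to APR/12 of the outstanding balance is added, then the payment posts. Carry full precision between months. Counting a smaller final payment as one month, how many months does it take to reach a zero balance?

Monthly rate r = 13.3%/12 = 1.10833% = 0.0110833.
While 3.5% of the post-interest balance exceeds £15.00, each month B ← (B·(1+r))·(1 − 0.035), i.e. B shrinks by the factor (1+r)·0.965 = 0.9757.
This holds for months 1–122. Entering month 123 the balance is £422.43; 3.5% of the post-interest balance is now below £15.00, so the flat £15.00 minimum applies from here.
From month 123 a fixed £15.00 at rate r clears £422.43 in 34 more payments. Total: 122 + 34 = 156 months.

156 months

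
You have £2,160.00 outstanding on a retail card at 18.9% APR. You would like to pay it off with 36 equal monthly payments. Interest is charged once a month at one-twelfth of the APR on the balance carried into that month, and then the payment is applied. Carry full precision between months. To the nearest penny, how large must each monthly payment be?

£79.07

Monthly rate r = 18.9%/12 = 1.575% = 0.01575.
Level-payment amortization: P = B₀·r / (1 − (1+r)^(−n)) = 2160.00·0.01575 / (1 − 1.01575^(−36)).
Denominator 1 − (1+r)^(−36) = 0.430263447.
P = 34.02 / 0.430263447 ≈ 79.07.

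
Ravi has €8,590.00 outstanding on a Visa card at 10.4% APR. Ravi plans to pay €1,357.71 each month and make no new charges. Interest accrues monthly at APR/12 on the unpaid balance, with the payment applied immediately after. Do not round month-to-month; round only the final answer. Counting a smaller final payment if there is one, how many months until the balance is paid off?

Monthly rate r = 10.4%/12 = 0.866667% = 0.00866667.
Recurrence: B ← B·(1+r) − €1,357.71.
Month 1: interest €74.45; balance after payment €7,306.74.
Month 2: interest €63.33; balance after payment €6,012.35.
Closed form: n = −ln(1 − rB₀/P)/ln(1+r) = −ln(0.94517)/ln(1.00867) ≈ 6.535, so the balance reaches zero during payment 7.

7 payments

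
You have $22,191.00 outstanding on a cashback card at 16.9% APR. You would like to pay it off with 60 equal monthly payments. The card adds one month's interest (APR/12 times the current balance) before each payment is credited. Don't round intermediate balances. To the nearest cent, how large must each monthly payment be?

$550.31

Monthly rate r = 16.9%/12 = 1.40833% = 0.0140833.
Level-payment amortization: P = B₀·r / (1 − (1+r)^(−n)) = 22191.00·0.0140833 / (1 − 1.01408^(−60)).
Denominator 1 − (1+r)^(−60) = 0.567902955.
P = 312.523 / 0.567902955 ≈ 550.31.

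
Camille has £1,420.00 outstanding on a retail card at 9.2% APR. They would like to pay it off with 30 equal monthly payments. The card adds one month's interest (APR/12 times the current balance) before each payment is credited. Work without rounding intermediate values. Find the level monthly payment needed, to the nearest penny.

Monthly rate r = 9.2%/12 = 0.766667% = 0.00766667.
Level-payment amortization: P = B₀·r / (1 − (1+r)^(−n)) = 1420.00·0.00766667 / (1 − 1.00767^(−30)).
Denominator 1 − (1+r)^(−30) = 0.204769138.
P = 10.8867 / 0.204769138 ≈ 53.17.

£53.17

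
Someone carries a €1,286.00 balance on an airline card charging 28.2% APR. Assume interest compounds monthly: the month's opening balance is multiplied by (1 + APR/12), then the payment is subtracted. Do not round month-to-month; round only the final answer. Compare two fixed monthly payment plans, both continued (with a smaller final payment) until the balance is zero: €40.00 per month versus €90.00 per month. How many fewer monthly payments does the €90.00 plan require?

Monthly rate r = 28.2%/12 = 2.35% = 0.0235.
At €40.00/mo: n = ⌈−ln(1 − rB₀/P)/ln(1+r)⌉ = 61 payments (last €25.86); total interest = total paid − €1,286.00 = €1,139.86.
At €90.00/mo: 18 payments (last €55.57); total interest €299.57.
Payments saved = 61 − 18 = 43.

43 fewer payments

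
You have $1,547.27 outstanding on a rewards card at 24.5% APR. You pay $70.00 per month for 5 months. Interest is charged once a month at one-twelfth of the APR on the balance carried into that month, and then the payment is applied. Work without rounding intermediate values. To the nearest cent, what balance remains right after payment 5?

$1,347.22

Monthly rate r = 24.5%/12 = 2.04167% = 0.0204167.
Each month: B ← B·(1+r) − $70.00.
Month 1: interest $31.59; balance after payment $1,508.86.
Month 2: interest $30.81; balance after payment $1,469.67.
Month 3: interest $30.01; balance after payment $1,429.67.
Month 4: interest $29.19; balance after payment $1,388.86.
Month 5: interest $28.36; balance after payment $1,347.22.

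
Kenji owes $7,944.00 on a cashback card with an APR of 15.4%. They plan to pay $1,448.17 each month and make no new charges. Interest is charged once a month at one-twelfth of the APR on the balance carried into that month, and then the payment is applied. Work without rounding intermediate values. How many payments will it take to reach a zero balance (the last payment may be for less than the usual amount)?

6 payments

Monthly rate r = 15.4%/12 = 1.28333% = 0.0128333.
Recurrence: B ← B·(1+r) − $1,448.17.
Month 1: interest $101.95; balance after payment $6,597.78.
Month 2: interest $84.67; balance after payment $5,234.28.
Month 3: interest $67.17; balance after payment $3,853.28.
Month 4: interest $49.45; balance after payment $2,454.56.
Month 5: interest $31.50; balance after payment $1,037.89.
Month 6: interest $13.32; balance after payment $0.00.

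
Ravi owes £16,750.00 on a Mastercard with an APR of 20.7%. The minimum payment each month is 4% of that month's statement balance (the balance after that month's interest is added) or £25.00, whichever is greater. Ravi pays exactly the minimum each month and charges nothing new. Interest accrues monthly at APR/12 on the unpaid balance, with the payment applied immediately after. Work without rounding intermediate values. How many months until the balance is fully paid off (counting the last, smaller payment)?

Monthly rate r = 20.7%/12 = 1.725% = 0.01725.
While 4% of the post-interest balance exceeds £25.00, each month B ← (B·(1+r))·(1 − 0.04), i.e. B shrinks by the factor (1+r)·0.96 = 0.97656.
This holds for months 1–140. Entering month 141 the balance is £605.15; 4% of the post-interest balance is now below £25.00, so the flat £25.00 minimum applies from here.
From month 141 a fixed £25.00 at rate r clears £605.15 in 32 more payments. Total: 140 + 32 = 172 months.

172 months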